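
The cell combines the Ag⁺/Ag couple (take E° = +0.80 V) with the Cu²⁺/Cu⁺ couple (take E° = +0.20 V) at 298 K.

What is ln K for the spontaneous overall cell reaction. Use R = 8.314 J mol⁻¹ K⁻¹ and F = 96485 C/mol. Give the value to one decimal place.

23.4

Cathode: Ag⁺/Ag; anode: Cu²⁺/Cu⁺. E°cell = (+0.80) − (+0.20) = +0.60 V, with n = 1.
ΔG° = −nFE° = −RT ln K, so ln K = nFE°/(RT) = (1)(96485)(+0.60) / ((8.314)(298)) = 23.366.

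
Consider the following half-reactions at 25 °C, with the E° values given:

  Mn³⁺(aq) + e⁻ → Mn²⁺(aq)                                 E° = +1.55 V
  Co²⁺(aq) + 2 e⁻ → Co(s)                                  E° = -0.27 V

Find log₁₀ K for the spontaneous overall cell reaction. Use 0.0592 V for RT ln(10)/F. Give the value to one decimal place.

61.5

Cathode: Mn³⁺/Mn²⁺; anode: Co²⁺/Co. E°cell = +1.82 V, n = 2.
log K = nE°cell / 0.0592 = (2)(+1.82) / 0.0592 = 61.5.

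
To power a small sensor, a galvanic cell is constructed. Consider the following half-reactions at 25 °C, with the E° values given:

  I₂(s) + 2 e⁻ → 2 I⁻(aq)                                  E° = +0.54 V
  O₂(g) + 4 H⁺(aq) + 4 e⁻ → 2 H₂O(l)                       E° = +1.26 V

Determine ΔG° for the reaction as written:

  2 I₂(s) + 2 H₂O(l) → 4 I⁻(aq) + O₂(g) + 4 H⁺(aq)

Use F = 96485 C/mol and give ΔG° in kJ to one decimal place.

As written, I₂/I⁻ is reduced (cathode) and O₂/H₂O is oxidised (anode), so E°cell = (+0.54) − (+1.26) = -0.72 V.
Balancing electrons gives n = 4.
ΔG° = −nFE° = −(4)(96485)(-0.72) = 277,877 J = +277.9 kJ.

+277.9 kJ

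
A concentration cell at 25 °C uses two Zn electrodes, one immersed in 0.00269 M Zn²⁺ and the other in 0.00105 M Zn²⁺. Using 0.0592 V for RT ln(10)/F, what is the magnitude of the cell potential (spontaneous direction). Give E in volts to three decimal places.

+0.012 V

For a concentration cell E°cell = 0. The 0.00269 M side is the cathode (reduction is favoured where [Zn²⁺] is higher).
With n = 2, E = −(0.0592/2) log([Zn²⁺]ₐₙ/[Zn²⁺]꜀ₐₜ) = −(0.0592/2) log(0.00105/0.00269) = −(0.0592/2)(-0.409) = +0.012 V.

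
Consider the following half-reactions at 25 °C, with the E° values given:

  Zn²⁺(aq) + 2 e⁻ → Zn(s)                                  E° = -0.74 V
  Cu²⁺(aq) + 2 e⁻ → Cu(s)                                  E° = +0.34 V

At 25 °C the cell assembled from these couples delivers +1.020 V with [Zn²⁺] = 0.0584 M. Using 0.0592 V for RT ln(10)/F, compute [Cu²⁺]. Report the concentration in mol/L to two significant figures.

0.00055 M

Cu²⁺/Cu is the cathode, Zn²⁺/Zn the anode: E°cell = +1.08 V, n = 2.
Overall reaction: Cu²⁺(aq) + Zn(s) → Cu(s) + Zn²⁺(aq); Q = [Zn²⁺]^1/[Cu²⁺]^1.
From E = E° − (0.0592/n) log Q: log Q = (E° − E)·n/0.0592 = (+1.08 − (+1.020))·2/0.0592 = 2.0270.
So 1·log[Cu²⁺] = 1·log(0.0584) − log Q = -1.2336 − (2.0270) = -3.2606; [Cu²⁺] = 10^(-3.2606) ≈ 0.00055 M.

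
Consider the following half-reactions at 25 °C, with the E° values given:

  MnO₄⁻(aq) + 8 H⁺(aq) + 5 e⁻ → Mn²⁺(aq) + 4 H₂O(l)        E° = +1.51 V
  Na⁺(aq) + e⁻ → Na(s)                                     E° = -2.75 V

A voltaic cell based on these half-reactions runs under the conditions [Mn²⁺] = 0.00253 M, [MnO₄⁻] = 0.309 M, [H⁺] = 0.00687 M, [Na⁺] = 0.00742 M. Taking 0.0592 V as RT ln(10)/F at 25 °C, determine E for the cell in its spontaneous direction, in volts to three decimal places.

+4.206 V

MnO₄⁻/Mn²⁺ is the cathode (higher E°), Na⁺/Na the anode: E°cell = +1.51 − (-2.75) = +4.26 V, n = 5.
Overall: MnO₄⁻(aq) + 8 H⁺(aq) + 5 Na(s) → Mn²⁺(aq) + 4 H₂O(l) + 5 Na⁺(aq)
Q = [Mn²⁺]·[Na⁺]^5 / ([MnO₄⁻]·[H⁺]^8); log Q = 4.570.
E = E° − (0.0592/n) log Q = +4.26 − (0.0592/5)(4.570) = +4.206 V.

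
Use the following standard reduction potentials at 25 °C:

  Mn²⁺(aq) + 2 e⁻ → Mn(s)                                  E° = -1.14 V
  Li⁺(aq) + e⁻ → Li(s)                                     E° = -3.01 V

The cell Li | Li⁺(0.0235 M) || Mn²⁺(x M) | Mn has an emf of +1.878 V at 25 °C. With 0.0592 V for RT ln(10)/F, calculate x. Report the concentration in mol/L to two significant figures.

0.0010 M

Mn²⁺/Mn is the cathode, Li⁺/Li the anode: E°cell = +1.87 V, n = 2.
Overall reaction: Mn²⁺(aq) + 2 Li(s) → Mn(s) + 2 Li⁺(aq); Q = [Li⁺]^2/[Mn²⁺]^1.
From E = E° − (0.0592/n) log Q: log Q = (E° − E)·n/0.0592 = (+1.87 − (+1.878))·2/0.0592 = -0.2703.
So 1·log[Mn²⁺] = 2·log(0.0235) − log Q = -3.2579 − (-0.2703) = -2.9876; [Mn²⁺] = 10^(-2.9876) ≈ 0.0010 M.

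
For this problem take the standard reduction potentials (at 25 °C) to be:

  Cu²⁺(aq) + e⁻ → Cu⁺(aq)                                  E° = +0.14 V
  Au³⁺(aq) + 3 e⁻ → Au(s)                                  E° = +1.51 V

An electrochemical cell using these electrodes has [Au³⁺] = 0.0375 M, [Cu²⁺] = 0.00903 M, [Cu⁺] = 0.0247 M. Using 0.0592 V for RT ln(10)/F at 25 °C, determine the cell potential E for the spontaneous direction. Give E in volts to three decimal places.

Au³⁺/Au is the cathode (higher E°), Cu²⁺/Cu⁺ the anode: E°cell = +1.51 − (+0.14) = +1.37 V, n = 3.
Overall: Au³⁺(aq) + 3 Cu⁺(aq) → Au(s) + 3 Cu²⁺(aq)
Q = [Cu²⁺]^3 / ([Au³⁺]·[Cu⁺]^3); log Q = 0.115.
E = E° − (0.0592/n) log Q = +1.37 − (0.0592/3)(0.115) = +1.368 V.

+1.368 V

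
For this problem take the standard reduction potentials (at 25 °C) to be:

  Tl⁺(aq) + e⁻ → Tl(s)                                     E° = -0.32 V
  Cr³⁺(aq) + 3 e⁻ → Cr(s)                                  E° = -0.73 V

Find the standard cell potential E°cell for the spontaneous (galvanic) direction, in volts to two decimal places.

The Tl⁺/Tl couple has the higher reduction potential, so it is the cathode; Cr³⁺/Cr is oxidised at the anode.
E°cell = E°(cathode) − E°(anode) = (-0.32) − (-0.73) = +0.41 V.
Since E°cell > 0, the reaction is spontaneous under standard conditions.

+0.41 V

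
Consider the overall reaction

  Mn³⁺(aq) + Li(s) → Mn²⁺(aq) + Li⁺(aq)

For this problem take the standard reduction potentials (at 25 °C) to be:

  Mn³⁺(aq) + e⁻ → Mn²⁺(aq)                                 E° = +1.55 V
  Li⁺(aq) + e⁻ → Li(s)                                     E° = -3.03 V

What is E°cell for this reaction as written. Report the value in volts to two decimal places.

The Mn³⁺/Mn²⁺ couple has the higher reduction potential, so it is the cathode; Li⁺/Li is oxidised at the anode.
E°cell = E°(cathode) − E°(anode) = (+1.55) − (-3.03) = +4.58 V.
Since E°cell > 0, the reaction is spontaneous under standard conditions.

+4.58 V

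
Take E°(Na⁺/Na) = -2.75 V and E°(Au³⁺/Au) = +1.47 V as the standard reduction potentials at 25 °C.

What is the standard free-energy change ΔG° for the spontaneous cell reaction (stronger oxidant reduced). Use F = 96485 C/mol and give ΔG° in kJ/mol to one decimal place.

-1221.5 kJ/mol

Au³⁺/Au (E° = +1.47 V) is the cathode; Na⁺/Na (E° = -2.75 V) is the anode, so E°cell = +4.22 V.
Balancing electrons gives n = 3 (lcm of 3 and 1).
ΔG° = −nFE° = −(3)(96485)(+4.22) = -1,221,500 J = -1221.5 kJ/mol.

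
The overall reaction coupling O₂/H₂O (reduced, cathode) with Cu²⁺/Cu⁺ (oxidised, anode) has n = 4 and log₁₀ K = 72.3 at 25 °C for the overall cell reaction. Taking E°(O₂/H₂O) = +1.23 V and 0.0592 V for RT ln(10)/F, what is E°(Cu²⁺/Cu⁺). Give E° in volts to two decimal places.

E°cell = (0.0592/n)·log K = (0.0592/4)(72.3) = +1.070 V.
Since O₂/H₂O is the cathode and Cu²⁺/Cu⁺ the anode, E°cell = E°(O₂/H₂O) − E°(Cu²⁺/Cu⁺).
So E°(Cu²⁺/Cu⁺) = E°(O₂/H₂O) − E°cell = (+1.23) − (+1.070) = +0.16 V.

+0.16 V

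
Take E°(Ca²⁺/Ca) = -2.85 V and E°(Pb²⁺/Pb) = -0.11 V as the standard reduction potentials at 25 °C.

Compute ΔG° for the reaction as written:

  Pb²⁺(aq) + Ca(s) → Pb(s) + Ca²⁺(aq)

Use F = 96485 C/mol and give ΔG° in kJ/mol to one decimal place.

As written, Pb²⁺/Pb is reduced (cathode) and Ca²⁺/Ca is oxidised (anode), so E°cell = (-0.11) − (-2.85) = +2.74 V.
Balancing electrons gives n = 2.
ΔG° = −nFE° = −(2)(96485)(+2.74) = -528,738 J = -528.7 kJ/mol.

-528.7 kJ/mol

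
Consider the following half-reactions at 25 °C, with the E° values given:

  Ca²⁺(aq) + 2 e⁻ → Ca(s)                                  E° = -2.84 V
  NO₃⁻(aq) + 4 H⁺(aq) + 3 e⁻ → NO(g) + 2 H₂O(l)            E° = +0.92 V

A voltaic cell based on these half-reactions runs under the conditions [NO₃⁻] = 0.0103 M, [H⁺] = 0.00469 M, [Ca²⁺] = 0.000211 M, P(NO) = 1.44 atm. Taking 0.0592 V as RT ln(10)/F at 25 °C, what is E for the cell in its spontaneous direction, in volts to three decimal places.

NO₃⁻/NO is the cathode (higher E°), Ca²⁺/Ca the anode: E°cell = +0.92 − (-2.84) = +3.76 V, n = 6.
Overall: 2 NO₃⁻(aq) + 8 H⁺(aq) + 3 Ca(s) → 2 NO(g) + 4 H₂O(l) + 3 Ca²⁺(aq)
Q = P(NO)^2·[Ca²⁺]^3 / ([NO₃⁻]^2·[H⁺]^8); log Q = 11.895.
E = E° − (0.0592/n) log Q = +3.76 − (0.0592/6)(11.895) = +3.643 V.

+3.643 V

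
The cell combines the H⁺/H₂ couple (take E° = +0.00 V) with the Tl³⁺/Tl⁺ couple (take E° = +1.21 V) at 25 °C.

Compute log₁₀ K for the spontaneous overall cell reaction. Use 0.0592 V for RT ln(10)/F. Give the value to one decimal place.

Cathode: Tl³⁺/Tl⁺; anode: H⁺/H₂. E°cell = +1.21 V, n = 2.
log K = nE°cell / 0.0592 = (2)(+1.21) / 0.0592 = 40.9.

40.9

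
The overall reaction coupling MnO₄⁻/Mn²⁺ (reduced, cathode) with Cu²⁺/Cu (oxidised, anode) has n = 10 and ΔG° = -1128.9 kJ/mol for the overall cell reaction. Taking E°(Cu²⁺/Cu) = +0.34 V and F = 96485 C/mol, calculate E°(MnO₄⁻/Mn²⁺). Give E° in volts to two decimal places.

E°cell = −ΔG°/(nF) = −(-1128.9×10³)/((10)(96485)) = +1.170 V.
Since MnO₄⁻/Mn²⁺ is the cathode and Cu²⁺/Cu the anode, E°cell = E°(MnO₄⁻/Mn²⁺) − E°(Cu²⁺/Cu).
So E°(MnO₄⁻/Mn²⁺) = E°cell + E°(Cu²⁺/Cu) = +1.170 + (+0.34) = +1.51 V.

+1.51 V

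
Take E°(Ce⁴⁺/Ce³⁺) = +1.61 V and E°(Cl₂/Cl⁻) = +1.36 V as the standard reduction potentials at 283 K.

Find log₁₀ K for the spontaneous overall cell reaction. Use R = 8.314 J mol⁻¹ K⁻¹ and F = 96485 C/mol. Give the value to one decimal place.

8.9

Cathode: Ce⁴⁺/Ce³⁺; anode: Cl₂/Cl⁻. E°cell = (+1.61) − (+1.36) = +0.25 V, with n = 2.
ΔG° = −nFE° = −RT ln K, so ln K = nFE°/(RT) = (2)(96485)(+0.25) / ((8.314)(283)) = 20.504.
log₁₀ K = 20.504 / ln 10 = 8.9.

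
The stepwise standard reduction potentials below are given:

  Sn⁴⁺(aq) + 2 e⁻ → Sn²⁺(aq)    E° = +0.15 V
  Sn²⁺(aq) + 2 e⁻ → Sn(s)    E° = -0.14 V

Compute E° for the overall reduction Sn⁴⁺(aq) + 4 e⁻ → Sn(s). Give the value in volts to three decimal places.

Standard free energies of sequential steps add: ΔG°₃ = ΔG°₁ + ΔG°₂, so n₃E°₃ = n₁E°₁ + n₂E°₂.
E°₃ = (2×+0.15 + 2×-0.14) / 4 = (+0.020) / 4 = +0.005 V.

+0.005 V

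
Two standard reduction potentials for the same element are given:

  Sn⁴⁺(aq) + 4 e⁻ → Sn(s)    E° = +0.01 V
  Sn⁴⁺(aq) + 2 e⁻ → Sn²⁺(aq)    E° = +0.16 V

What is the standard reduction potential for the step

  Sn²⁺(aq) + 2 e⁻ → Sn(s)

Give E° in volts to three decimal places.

Sequential free energies add, so n₃E°₃ = n₁E°₁ + n₂E°₂.
With n₃ = 4, and the known step contributing 2×(+0.16) V, the unknown satisfies 2·E° = 4×(+0.01) − 2×(+0.16) = -0.280.
E° = -0.280 / 2 = -0.140 V.

-0.140 V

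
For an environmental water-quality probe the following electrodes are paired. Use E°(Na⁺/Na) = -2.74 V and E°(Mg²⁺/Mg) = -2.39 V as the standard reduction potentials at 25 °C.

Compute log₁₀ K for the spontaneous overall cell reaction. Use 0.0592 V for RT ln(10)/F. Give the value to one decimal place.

Cathode: Mg²⁺/Mg; anode: Na⁺/Na. E°cell = +0.35 V, n = 2.
log K = nE°cell / 0.0592 = (2)(+0.35) / 0.0592 = 11.8.

11.8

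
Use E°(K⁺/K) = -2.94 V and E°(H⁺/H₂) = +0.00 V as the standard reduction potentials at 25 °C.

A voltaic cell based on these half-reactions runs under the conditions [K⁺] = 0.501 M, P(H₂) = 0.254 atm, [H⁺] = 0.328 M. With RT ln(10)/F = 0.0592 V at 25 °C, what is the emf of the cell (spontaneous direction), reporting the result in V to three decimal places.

H⁺/H₂ is the cathode (higher E°), K⁺/K the anode: E°cell = +0.00 − (-2.94) = +2.94 V, n = 2.
Overall: 2 H⁺(aq) + 2 K(s) → H₂(g) + 2 K⁺(aq)
Q = P(H₂)·[K⁺]^2 / ([H⁺]^2); log Q = -0.227.
E = E° − (0.0592/n) log Q = +2.94 − (0.0592/2)(-0.227) = +2.947 V.

+2.947 V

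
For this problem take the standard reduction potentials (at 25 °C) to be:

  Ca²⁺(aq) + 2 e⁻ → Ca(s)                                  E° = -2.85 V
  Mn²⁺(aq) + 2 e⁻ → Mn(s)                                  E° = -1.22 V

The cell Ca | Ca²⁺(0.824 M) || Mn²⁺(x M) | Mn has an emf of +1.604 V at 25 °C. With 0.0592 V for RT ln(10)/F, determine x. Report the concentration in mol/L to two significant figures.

0.11 M

Mn²⁺/Mn is the cathode, Ca²⁺/Ca the anode: E°cell = +1.63 V, n = 2.
Overall reaction: Mn²⁺(aq) + Ca(s) → Mn(s) + Ca²⁺(aq); Q = [Ca²⁺]^1/[Mn²⁺]^1.
From E = E° − (0.0592/n) log Q: log Q = (E° − E)·n/0.0592 = (+1.63 − (+1.604))·2/0.0592 = 0.8784.
So 1·log[Mn²⁺] = 1·log(0.824) − log Q = -0.0841 − (0.8784) = -0.9625; [Mn²⁺] = 10^(-0.9625) ≈ 0.11 M.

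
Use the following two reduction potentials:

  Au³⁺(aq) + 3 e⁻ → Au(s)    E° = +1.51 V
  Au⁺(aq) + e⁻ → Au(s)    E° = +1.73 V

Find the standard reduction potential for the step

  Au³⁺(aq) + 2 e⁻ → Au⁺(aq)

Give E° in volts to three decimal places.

+1.400 V

Sequential free energies add, so n₃E°₃ = n₁E°₁ + n₂E°₂.
With n₃ = 3, and the known step contributing 1×(+1.73) V, the unknown satisfies 2·E° = 3×(+1.51) − 1×(+1.73) = +2.800.
E° = +2.800 / 2 = +1.400 V.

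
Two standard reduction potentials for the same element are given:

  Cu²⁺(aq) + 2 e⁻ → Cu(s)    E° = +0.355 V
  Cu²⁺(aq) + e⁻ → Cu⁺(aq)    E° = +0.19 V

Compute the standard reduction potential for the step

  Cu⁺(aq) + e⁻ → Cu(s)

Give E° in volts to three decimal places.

+0.520 V

Sequential free energies add, so n₃E°₃ = n₁E°₁ + n₂E°₂.
With n₃ = 2, and the known step contributing 1×(+0.19) V, the unknown satisfies 1·E° = 2×(+0.355) − 1×(+0.19) = +0.520.
E° = +0.520 / 1 = +0.520 V.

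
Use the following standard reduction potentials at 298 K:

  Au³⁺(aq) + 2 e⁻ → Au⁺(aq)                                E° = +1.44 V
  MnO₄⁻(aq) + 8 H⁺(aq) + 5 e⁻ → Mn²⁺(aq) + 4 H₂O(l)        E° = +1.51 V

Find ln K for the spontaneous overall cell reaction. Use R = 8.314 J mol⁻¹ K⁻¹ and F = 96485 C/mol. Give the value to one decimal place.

27.3

Cathode: MnO₄⁻/Mn²⁺; anode: Au³⁺/Au⁺. E°cell = (+1.51) − (+1.44) = +0.07 V, with n = 10.
ΔG° = −nFE° = −RT ln K, so ln K = nFE°/(RT) = (10)(96485)(+0.07) / ((8.314)(298)) = 27.260.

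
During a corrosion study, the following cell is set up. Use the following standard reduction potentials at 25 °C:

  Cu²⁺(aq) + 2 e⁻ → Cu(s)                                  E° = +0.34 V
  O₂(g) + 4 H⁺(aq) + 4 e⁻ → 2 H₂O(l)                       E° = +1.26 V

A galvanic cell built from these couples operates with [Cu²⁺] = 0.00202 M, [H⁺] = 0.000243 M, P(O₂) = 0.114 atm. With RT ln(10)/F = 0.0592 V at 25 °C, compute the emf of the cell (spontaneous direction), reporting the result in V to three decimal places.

+0.772 V

O₂/H₂O is the cathode (higher E°), Cu²⁺/Cu the anode: E°cell = +1.26 − (+0.34) = +0.92 V, n = 4.
Overall: O₂(g) + 4 H⁺(aq) + 2 Cu(s) → 2 H₂O(l) + 2 Cu²⁺(aq)
Q = [Cu²⁺]^2 / (P(O₂)·[H⁺]^4); log Q = 10.011.
E = E° − (0.0592/n) log Q = +0.92 − (0.0592/4)(10.011) = +0.772 V.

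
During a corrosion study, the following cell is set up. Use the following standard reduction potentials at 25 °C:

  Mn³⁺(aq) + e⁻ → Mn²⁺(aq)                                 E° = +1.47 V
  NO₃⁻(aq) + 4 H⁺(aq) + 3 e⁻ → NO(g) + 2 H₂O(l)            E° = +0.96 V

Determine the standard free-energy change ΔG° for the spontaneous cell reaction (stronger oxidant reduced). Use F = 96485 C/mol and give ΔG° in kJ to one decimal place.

-147.6 kJ

Mn³⁺/Mn²⁺ (E° = +1.47 V) is the cathode; NO₃⁻/NO (E° = +0.96 V) is the anode, so E°cell = +0.51 V.
Balancing electrons gives n = 3 (lcm of 1 and 3).
ΔG° = −nFE° = −(3)(96485)(+0.51) = -147,622 J = -147.6 kJ.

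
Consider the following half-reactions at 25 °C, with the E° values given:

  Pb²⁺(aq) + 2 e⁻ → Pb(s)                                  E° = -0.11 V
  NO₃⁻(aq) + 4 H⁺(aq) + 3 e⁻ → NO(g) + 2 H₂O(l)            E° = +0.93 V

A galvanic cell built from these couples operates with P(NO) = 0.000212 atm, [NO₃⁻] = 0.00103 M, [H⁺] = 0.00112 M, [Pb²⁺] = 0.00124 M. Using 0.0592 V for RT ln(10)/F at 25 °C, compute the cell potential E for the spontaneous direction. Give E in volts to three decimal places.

NO₃⁻/NO is the cathode (higher E°), Pb²⁺/Pb the anode: E°cell = +0.93 − (-0.11) = +1.04 V, n = 6.
Overall: 2 NO₃⁻(aq) + 8 H⁺(aq) + 3 Pb(s) → 2 NO(g) + 4 H₂O(l) + 3 Pb²⁺(aq)
Q = P(NO)^2·[Pb²⁺]^3 / ([NO₃⁻]^2·[H⁺]^8); log Q = 13.514.
E = E° − (0.0592/n) log Q = +1.04 − (0.0592/6)(13.514) = +0.907 V.

+0.907 V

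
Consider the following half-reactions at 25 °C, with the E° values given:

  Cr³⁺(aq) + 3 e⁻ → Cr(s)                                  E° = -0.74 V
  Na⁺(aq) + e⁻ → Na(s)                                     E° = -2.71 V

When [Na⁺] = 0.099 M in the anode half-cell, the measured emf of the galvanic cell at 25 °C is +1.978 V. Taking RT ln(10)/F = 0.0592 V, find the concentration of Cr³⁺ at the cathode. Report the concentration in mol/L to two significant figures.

Cr³⁺/Cr is the cathode, Na⁺/Na the anode: E°cell = +1.97 V, n = 3.
Overall reaction: Cr³⁺(aq) + 3 Na(s) → Cr(s) + 3 Na⁺(aq); Q = [Na⁺]^3/[Cr³⁺]^1.
From E = E° − (0.0592/n) log Q: log Q = (E° − E)·n/0.0592 = (+1.97 − (+1.978))·3/0.0592 = -0.4054.
So 1·log[Cr³⁺] = 3·log(0.099) − log Q = -3.0131 − (-0.4054) = -2.6077; [Cr³⁺] = 10^(-2.6077) ≈ 0.0025 M.

0.0025 M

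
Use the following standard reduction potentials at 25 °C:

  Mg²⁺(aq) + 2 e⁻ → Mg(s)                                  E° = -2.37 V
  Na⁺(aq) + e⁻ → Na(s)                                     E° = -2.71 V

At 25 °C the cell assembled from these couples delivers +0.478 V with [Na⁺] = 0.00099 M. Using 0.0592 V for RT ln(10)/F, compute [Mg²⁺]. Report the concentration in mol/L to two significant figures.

0.045 M

Mg²⁺/Mg is the cathode, Na⁺/Na the anode: E°cell = +0.34 V, n = 2.
Overall reaction: Mg²⁺(aq) + 2 Na(s) → Mg(s) + 2 Na⁺(aq); Q = [Na⁺]^2/[Mg²⁺]^1.
From E = E° − (0.0592/n) log Q: log Q = (E° − E)·n/0.0592 = (+0.34 − (+0.478))·2/0.0592 = -4.6622.
So 1·log[Mg²⁺] = 2·log(0.00099) − log Q = -6.0087 − (-4.6622) = -1.3465; [Mg²⁺] = 10^(-1.3465) ≈ 0.045 M.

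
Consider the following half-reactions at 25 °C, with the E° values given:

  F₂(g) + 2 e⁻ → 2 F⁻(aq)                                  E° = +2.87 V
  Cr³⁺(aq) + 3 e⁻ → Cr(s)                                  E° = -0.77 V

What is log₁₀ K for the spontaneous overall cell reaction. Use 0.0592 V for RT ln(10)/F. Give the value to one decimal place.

368.9

Cathode: F₂/F⁻; anode: Cr³⁺/Cr. E°cell = +3.64 V, n = 6.
log K = nE°cell / 0.0592 = (6)(+3.64) / 0.0592 = 368.9.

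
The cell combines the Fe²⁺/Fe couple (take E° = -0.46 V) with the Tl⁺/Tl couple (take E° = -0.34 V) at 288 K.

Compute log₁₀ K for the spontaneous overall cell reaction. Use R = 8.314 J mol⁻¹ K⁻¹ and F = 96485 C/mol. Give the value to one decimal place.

Cathode: Tl⁺/Tl; anode: Fe²⁺/Fe. E°cell = (-0.34) − (-0.46) = +0.12 V, with n = 2.
ΔG° = −nFE° = −RT ln K, so ln K = nFE°/(RT) = (2)(96485)(+0.12) / ((8.314)(288)) = 9.671.
log₁₀ K = 9.671 / ln 10 = 4.2.

4.2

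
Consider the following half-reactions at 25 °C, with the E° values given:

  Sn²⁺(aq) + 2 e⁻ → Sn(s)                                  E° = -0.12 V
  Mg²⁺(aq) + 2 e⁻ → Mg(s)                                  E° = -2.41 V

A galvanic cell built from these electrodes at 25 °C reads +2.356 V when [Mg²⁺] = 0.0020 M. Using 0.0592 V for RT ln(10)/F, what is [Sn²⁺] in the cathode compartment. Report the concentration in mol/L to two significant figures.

0.34 M

Sn²⁺/Sn is the cathode, Mg²⁺/Mg the anode: E°cell = +2.29 V, n = 2.
Overall reaction: Sn²⁺(aq) + Mg(s) → Sn(s) + Mg²⁺(aq); Q = [Mg²⁺]^1/[Sn²⁺]^1.
From E = E° − (0.0592/n) log Q: log Q = (E° − E)·n/0.0592 = (+2.29 − (+2.356))·2/0.0592 = -2.2297.
So 1·log[Sn²⁺] = 1·log(0.002) − log Q = -2.6990 − (-2.2297) = -0.4693; [Sn²⁺] = 10^(-0.4693) ≈ 0.34 M.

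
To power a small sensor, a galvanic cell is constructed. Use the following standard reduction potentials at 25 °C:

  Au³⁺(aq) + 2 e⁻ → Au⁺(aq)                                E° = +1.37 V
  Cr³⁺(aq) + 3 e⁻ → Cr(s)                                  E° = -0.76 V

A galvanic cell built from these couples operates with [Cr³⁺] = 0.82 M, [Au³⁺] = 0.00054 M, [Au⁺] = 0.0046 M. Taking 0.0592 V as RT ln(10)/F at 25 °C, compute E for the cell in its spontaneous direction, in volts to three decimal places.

+2.104 V

Au³⁺/Au⁺ is the cathode (higher E°), Cr³⁺/Cr the anode: E°cell = +1.37 − (-0.76) = +2.13 V, n = 6.
Overall: 3 Au³⁺(aq) + 2 Cr(s) → 3 Au⁺(aq) + 2 Cr³⁺(aq)
Q = [Au⁺]^3·[Cr³⁺]^2 / ([Au³⁺]^3); log Q = 2.619.
E = E° − (0.0592/n) log Q = +2.13 − (0.0592/6)(2.619) = +2.104 V.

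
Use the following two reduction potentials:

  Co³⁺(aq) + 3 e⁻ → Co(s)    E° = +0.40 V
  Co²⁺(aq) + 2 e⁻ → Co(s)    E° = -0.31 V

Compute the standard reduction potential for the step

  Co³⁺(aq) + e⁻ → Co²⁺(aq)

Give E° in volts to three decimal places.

Sequential free energies add, so n₃E°₃ = n₁E°₁ + n₂E°₂.
With n₃ = 3, and the known step contributing 2×(-0.31) V, the unknown satisfies 1·E° = 3×(+0.40) − 2×(-0.31) = +1.820.
E° = +1.820 / 1 = +1.820 V.

+1.820 V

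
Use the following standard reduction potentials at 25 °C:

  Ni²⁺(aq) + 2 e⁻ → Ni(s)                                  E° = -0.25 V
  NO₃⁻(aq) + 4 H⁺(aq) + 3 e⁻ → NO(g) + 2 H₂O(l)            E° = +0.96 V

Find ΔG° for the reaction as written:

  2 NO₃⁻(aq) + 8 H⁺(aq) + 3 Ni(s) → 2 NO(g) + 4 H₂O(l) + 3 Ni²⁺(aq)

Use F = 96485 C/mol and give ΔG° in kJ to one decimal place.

As written, NO₃⁻/NO is reduced (cathode) and Ni²⁺/Ni is oxidised (anode), so E°cell = (+0.96) − (-0.25) = +1.21 V.
Balancing electrons gives n = 6.
ΔG° = −nFE° = −(6)(96485)(+1.21) = -700,481 J = -700.5 kJ.

-700.5 kJ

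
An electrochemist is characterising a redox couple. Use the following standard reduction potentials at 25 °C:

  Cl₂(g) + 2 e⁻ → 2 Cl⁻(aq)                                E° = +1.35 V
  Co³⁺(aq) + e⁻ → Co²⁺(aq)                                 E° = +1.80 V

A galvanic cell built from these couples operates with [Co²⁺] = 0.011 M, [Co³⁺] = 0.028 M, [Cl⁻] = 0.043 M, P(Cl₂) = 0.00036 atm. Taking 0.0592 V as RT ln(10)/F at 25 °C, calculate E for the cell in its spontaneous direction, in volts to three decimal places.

Co³⁺/Co²⁺ is the cathode (higher E°), Cl₂/Cl⁻ the anode: E°cell = +1.80 − (+1.35) = +0.45 V, n = 2.
Overall: 2 Co³⁺(aq) + 2 Cl⁻(aq) → 2 Co²⁺(aq) + Cl₂(g)
Q = [Co²⁺]^2·P(Cl₂) / ([Co³⁺]^2·[Cl⁻]^2); log Q = -1.522.
E = E° − (0.0592/n) log Q = +0.45 − (0.0592/2)(-1.522) = +0.495 V.

+0.495 V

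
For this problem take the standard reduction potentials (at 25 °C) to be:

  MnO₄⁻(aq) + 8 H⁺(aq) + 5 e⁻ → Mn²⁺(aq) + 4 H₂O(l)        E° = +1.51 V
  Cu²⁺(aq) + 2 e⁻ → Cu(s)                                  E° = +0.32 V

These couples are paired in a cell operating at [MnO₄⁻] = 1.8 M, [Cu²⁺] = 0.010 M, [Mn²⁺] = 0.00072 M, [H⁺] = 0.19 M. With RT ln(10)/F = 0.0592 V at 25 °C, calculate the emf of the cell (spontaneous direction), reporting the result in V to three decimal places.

MnO₄⁻/Mn²⁺ is the cathode (higher E°), Cu²⁺/Cu the anode: E°cell = +1.51 − (+0.32) = +1.19 V, n = 10.
Overall: 2 MnO₄⁻(aq) + 16 H⁺(aq) + 5 Cu(s) → 2 Mn²⁺(aq) + 8 H₂O(l) + 5 Cu²⁺(aq)
Q = [Mn²⁺]^2·[Cu²⁺]^5 / ([MnO₄⁻]^2·[H⁺]^16); log Q = -5.256.
E = E° − (0.0592/n) log Q = +1.19 − (0.0592/10)(-5.256) = +1.221 V.

+1.221 V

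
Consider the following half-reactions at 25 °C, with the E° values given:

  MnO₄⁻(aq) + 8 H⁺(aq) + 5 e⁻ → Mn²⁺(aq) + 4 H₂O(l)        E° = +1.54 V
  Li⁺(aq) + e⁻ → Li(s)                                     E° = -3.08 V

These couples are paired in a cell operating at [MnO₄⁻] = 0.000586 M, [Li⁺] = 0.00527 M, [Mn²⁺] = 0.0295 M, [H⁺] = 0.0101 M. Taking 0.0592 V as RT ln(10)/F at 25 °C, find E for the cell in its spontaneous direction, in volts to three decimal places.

+4.546 V

MnO₄⁻/Mn²⁺ is the cathode (higher E°), Li⁺/Li the anode: E°cell = +1.54 − (-3.08) = +4.62 V, n = 5.
Overall: MnO₄⁻(aq) + 8 H⁺(aq) + 5 Li(s) → Mn²⁺(aq) + 4 H₂O(l) + 5 Li⁺(aq)
Q = [Mn²⁺]·[Li⁺]^5 / ([MnO₄⁻]·[H⁺]^8); log Q = 6.276.
E = E° − (0.0592/n) log Q = +4.62 − (0.0592/5)(6.276) = +4.546 V.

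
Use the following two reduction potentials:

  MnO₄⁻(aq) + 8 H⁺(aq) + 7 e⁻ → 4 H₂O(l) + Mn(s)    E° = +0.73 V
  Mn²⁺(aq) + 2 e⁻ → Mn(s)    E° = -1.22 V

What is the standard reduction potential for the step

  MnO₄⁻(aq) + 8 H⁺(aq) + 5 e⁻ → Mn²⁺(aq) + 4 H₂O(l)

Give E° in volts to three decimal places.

+1.510 V

Sequential free energies add, so n₃E°₃ = n₁E°₁ + n₂E°₂.
With n₃ = 7, and the known step contributing 2×(-1.22) V, the unknown satisfies 5·E° = 7×(+0.73) − 2×(-1.22) = +7.550.
E° = +7.550 / 5 = +1.510 V.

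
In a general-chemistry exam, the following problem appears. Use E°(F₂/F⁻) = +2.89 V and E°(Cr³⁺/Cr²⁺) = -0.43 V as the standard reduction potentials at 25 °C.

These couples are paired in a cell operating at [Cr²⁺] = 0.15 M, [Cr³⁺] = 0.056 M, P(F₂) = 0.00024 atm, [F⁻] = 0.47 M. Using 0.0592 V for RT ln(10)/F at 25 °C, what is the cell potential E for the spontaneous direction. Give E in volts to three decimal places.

+3.258 V

F₂/F⁻ is the cathode (higher E°), Cr³⁺/Cr²⁺ the anode: E°cell = +2.89 − (-0.43) = +3.32 V, n = 2.
Overall: F₂(g) + 2 Cr²⁺(aq) → 2 F⁻(aq) + 2 Cr³⁺(aq)
Q = [F⁻]^2·[Cr³⁺]^2 / (P(F₂)·[Cr²⁺]^2); log Q = 2.108.
E = E° − (0.0592/n) log Q = +3.32 − (0.0592/2)(2.108) = +3.258 V.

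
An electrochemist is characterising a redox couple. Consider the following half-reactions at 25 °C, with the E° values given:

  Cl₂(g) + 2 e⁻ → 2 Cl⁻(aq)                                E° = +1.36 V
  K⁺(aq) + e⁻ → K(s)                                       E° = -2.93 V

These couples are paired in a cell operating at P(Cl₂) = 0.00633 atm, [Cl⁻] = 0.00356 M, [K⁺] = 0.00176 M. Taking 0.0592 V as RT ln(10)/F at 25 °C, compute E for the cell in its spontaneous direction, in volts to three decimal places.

Cl₂/Cl⁻ is the cathode (higher E°), K⁺/K the anode: E°cell = +1.36 − (-2.93) = +4.29 V, n = 2.
Overall: Cl₂(g) + 2 K(s) → 2 Cl⁻(aq) + 2 K⁺(aq)
Q = [Cl⁻]^2·[K⁺]^2 / (P(Cl₂)); log Q = -8.207.
E = E° − (0.0592/n) log Q = +4.29 − (0.0592/2)(-8.207) = +4.533 V.

+4.533 V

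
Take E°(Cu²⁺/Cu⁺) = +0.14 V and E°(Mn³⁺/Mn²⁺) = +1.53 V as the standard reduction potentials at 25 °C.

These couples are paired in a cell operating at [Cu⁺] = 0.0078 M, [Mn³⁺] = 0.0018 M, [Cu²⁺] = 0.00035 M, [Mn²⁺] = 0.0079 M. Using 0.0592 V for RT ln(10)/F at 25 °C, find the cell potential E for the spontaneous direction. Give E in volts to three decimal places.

Mn³⁺/Mn²⁺ is the cathode (higher E°), Cu²⁺/Cu⁺ the anode: E°cell = +1.53 − (+0.14) = +1.39 V, n = 1.
Overall: Mn³⁺(aq) + Cu⁺(aq) → Mn²⁺(aq) + Cu²⁺(aq)
Q = [Mn²⁺]·[Cu²⁺] / ([Mn³⁺]·[Cu⁺]); log Q = -0.706.
E = E° − (0.0592/n) log Q = +1.39 − (0.0592/1)(-0.706) = +1.432 V.

+1.432 V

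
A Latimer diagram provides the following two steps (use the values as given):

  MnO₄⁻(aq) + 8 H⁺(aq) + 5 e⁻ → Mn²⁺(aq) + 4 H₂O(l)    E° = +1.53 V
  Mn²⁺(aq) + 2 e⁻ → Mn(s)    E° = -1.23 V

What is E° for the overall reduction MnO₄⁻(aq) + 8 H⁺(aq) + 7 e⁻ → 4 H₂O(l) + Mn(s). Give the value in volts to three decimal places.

+0.741 V

Adding the free-energy changes (−nFE°) of the two steps gives −n₃FE°₃ = −n₁FE°₁ − n₂FE°₂.
E°₃ = (5×+1.53 + 2×-1.23) / 7 = (+5.190) / 7 = +0.741 V.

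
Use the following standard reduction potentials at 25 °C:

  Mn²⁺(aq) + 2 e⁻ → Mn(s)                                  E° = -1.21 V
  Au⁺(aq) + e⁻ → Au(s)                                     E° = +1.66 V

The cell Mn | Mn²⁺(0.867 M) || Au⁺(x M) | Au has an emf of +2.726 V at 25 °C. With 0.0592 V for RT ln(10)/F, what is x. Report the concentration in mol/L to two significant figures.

0.0034 M

Au⁺/Au is the cathode, Mn²⁺/Mn the anode: E°cell = +2.87 V, n = 2.
Overall reaction: 2 Au⁺(aq) + Mn(s) → 2 Au(s) + Mn²⁺(aq); Q = [Mn²⁺]^1/[Au⁺]^2.
From E = E° − (0.0592/n) log Q: log Q = (E° − E)·n/0.0592 = (+2.87 − (+2.726))·2/0.0592 = 4.8649.
So 2·log[Au⁺] = 1·log(0.867) − log Q = -0.0620 − (4.8649) = -4.9269; log[Au⁺] = -4.9269 / 2 = -2.4634; [Au⁺] = 10^(-2.4634) ≈ 0.0034 M.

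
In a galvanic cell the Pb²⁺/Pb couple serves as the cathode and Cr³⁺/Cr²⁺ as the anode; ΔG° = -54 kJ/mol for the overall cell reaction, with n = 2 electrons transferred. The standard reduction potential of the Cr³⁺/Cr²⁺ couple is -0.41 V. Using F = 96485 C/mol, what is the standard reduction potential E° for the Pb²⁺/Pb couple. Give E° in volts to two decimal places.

E°cell = −ΔG°/(nF) = −(-54×10³)/((2)(96485)) = +0.280 V.
Since Pb²⁺/Pb is the cathode and Cr³⁺/Cr²⁺ the anode, E°cell = E°(Pb²⁺/Pb) − E°(Cr³⁺/Cr²⁺).
So E°(Pb²⁺/Pb) = E°cell + E°(Cr³⁺/Cr²⁺) = +0.280 + (-0.41) = -0.13 V.

-0.13 V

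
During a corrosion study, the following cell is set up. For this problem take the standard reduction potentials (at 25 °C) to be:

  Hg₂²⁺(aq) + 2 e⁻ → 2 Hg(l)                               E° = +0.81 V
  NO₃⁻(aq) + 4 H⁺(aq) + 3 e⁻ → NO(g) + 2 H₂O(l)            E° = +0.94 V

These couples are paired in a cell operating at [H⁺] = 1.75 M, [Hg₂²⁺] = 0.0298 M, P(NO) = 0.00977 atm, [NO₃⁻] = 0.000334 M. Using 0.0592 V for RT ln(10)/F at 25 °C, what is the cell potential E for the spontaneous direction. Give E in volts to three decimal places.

NO₃⁻/NO is the cathode (higher E°), Hg₂²⁺/Hg the anode: E°cell = +0.94 − (+0.81) = +0.13 V, n = 6.
Overall: 2 NO₃⁻(aq) + 8 H⁺(aq) + 6 Hg(l) → 2 NO(g) + 4 H₂O(l) + 3 Hg₂²⁺(aq)
Q = P(NO)^2·[Hg₂²⁺]^3 / ([NO₃⁻]^2·[H⁺]^8); log Q = -3.589.
E = E° − (0.0592/n) log Q = +0.13 − (0.0592/6)(-3.589) = +0.165 V.

+0.165 V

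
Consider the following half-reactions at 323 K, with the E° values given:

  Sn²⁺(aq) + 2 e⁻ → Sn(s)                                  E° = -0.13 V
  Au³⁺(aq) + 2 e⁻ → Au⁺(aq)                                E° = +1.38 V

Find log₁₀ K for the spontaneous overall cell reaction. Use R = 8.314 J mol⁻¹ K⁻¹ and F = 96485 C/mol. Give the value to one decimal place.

47.1

Cathode: Au³⁺/Au⁺; anode: Sn²⁺/Sn. E°cell = (+1.38) − (-0.13) = +1.51 V, with n = 2.
ΔG° = −nFE° = −RT ln K, so ln K = nFE°/(RT) = (2)(96485)(+1.51) / ((8.314)(323)) = 108.506.
log₁₀ K = 108.506 / ln 10 = 47.1.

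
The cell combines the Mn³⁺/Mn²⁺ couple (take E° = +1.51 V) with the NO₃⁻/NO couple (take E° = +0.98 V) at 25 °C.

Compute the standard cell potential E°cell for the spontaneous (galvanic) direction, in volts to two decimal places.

The Mn³⁺/Mn²⁺ couple has the higher reduction potential, so it is the cathode; NO₃⁻/NO is oxidised at the anode.
E°cell = E°(cathode) − E°(anode) = (+1.51) − (+0.98) = +0.53 V.
Since E°cell > 0, the reaction is spontaneous under standard conditions.

+0.53 V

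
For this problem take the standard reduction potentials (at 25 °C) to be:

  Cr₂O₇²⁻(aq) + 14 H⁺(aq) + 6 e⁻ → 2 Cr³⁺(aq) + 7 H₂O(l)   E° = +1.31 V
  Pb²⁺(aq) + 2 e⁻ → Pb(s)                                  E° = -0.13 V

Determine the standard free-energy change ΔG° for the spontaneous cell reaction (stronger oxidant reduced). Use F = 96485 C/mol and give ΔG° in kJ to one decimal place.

-833.6 kJ

Cr₂O₇²⁻/Cr³⁺ (E° = +1.31 V) is the cathode; Pb²⁺/Pb (E° = -0.13 V) is the anode, so E°cell = +1.44 V.
Balancing electrons gives n = 6 (lcm of 6 and 2).
ΔG° = −nFE° = −(6)(96485)(+1.44) = -833,630 J = -833.6 kJ.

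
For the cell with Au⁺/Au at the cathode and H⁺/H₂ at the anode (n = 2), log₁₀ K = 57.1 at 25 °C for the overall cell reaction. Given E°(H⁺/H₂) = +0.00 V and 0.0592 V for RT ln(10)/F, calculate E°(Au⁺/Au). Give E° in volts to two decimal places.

+1.69 V

E°cell = (0.0592/n)·log K = (0.0592/2)(57.1) = +1.690 V.
Since Au⁺/Au is the cathode and H⁺/H₂ the anode, E°cell = E°(Au⁺/Au) − E°(H⁺/H₂).
So E°(Au⁺/Au) = E°cell + E°(H⁺/H₂) = +1.690 + (+0.00) = +1.69 V.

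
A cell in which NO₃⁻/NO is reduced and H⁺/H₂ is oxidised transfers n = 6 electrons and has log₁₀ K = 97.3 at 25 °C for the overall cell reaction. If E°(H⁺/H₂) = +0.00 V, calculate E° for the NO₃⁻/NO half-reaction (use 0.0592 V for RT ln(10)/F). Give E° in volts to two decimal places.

+0.96 V

E°cell = (0.0592/n)·log K = (0.0592/6)(97.3) = +0.960 V.
Since NO₃⁻/NO is the cathode and H⁺/H₂ the anode, E°cell = E°(NO₃⁻/NO) − E°(H⁺/H₂).
So E°(NO₃⁻/NO) = E°cell + E°(H⁺/H₂) = +0.960 + (+0.00) = +0.96 V.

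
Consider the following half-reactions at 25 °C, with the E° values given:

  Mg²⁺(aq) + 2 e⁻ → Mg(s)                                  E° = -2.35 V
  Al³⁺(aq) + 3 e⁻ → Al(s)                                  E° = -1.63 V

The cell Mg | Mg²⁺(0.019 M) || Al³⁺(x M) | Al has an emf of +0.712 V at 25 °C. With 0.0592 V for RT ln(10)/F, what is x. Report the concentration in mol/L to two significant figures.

Al³⁺/Al is the cathode, Mg²⁺/Mg the anode: E°cell = +0.72 V, n = 6.
Overall reaction: 2 Al³⁺(aq) + 3 Mg(s) → 2 Al(s) + 3 Mg²⁺(aq); Q = [Mg²⁺]^3/[Al³⁺]^2.
From E = E° − (0.0592/n) log Q: log Q = (E° − E)·n/0.0592 = (+0.72 − (+0.712))·6/0.0592 = 0.8108.
So 2·log[Al³⁺] = 3·log(0.019) − log Q = -5.1637 − (0.8108) = -5.9745; log[Al³⁺] = -5.9745 / 2 = -2.9872; [Al³⁺] = 10^(-2.9872) ≈ 0.0010 M.

0.0010 M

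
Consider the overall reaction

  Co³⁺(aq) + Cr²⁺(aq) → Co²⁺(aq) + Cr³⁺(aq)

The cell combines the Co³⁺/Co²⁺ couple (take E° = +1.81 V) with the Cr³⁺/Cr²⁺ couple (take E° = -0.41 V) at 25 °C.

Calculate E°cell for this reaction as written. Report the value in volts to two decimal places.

The Co³⁺/Co²⁺ couple has the higher reduction potential, so it is the cathode; Cr³⁺/Cr²⁺ is oxidised at the anode.
E°cell = E°(cathode) − E°(anode) = (+1.81) − (-0.41) = +2.22 V.
Since E°cell > 0, the reaction is spontaneous under standard conditions.

+2.22 V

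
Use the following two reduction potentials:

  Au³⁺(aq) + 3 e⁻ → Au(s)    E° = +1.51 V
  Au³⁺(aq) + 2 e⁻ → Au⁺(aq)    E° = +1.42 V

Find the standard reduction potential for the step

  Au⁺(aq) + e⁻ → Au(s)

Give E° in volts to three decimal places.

Sequential free energies add, so n₃E°₃ = n₁E°₁ + n₂E°₂.
With n₃ = 3, and the known step contributing 2×(+1.42) V, the unknown satisfies 1·E° = 3×(+1.51) − 2×(+1.42) = +1.690.
E° = +1.690 / 1 = +1.690 V.

+1.690 V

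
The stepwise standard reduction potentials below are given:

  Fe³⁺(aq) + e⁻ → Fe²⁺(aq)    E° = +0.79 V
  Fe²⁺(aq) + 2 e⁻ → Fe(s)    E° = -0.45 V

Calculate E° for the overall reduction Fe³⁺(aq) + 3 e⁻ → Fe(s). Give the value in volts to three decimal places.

Standard free energies of sequential steps add: ΔG°₃ = ΔG°₁ + ΔG°₂, so n₃E°₃ = n₁E°₁ + n₂E°₂.
E°₃ = (1×+0.79 + 2×-0.45) / 3 = (-0.110) / 3 = -0.037 V.

-0.037 V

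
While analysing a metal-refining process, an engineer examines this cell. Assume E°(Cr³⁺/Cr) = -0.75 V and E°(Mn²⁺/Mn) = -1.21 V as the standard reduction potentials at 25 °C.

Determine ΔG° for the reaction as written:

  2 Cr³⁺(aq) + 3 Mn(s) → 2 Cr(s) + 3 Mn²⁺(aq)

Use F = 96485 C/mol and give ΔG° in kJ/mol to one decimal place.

-266.3 kJ/mol

As written, Cr³⁺/Cr is reduced (cathode) and Mn²⁺/Mn is oxidised (anode), so E°cell = (-0.75) − (-1.21) = +0.46 V.
Balancing electrons gives n = 6.
ΔG° = −nFE° = −(6)(96485)(+0.46) = -266,299 J = -266.3 kJ/mol.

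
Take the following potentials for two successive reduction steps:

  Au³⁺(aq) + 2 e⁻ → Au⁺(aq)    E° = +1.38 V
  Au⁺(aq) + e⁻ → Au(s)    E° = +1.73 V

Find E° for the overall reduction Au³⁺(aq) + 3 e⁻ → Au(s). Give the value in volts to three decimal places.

+1.497 V

Standard free energies of sequential steps add: ΔG°₃ = ΔG°₁ + ΔG°₂, so n₃E°₃ = n₁E°₁ + n₂E°₂.
E°₃ = (2×+1.38 + 1×+1.73) / 3 = (+4.490) / 3 = +1.497 V.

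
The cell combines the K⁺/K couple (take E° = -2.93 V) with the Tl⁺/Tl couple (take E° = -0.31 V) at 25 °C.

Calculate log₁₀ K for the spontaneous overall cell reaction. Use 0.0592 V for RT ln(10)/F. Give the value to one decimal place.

44.3

Cathode: Tl⁺/Tl; anode: K⁺/K. E°cell = +2.62 V, n = 1.
log K = nE°cell / 0.0592 = (1)(+2.62) / 0.0592 = 44.3.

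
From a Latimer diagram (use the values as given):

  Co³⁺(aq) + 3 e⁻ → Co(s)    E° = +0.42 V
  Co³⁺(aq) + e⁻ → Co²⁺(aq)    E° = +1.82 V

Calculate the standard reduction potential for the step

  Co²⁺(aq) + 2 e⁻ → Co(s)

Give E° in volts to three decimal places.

-0.280 V

Sequential free energies add, so n₃E°₃ = n₁E°₁ + n₂E°₂.
With n₃ = 3, and the known step contributing 1×(+1.82) V, the unknown satisfies 2·E° = 3×(+0.42) − 1×(+1.82) = -0.560.
E° = -0.560 / 2 = -0.280 V.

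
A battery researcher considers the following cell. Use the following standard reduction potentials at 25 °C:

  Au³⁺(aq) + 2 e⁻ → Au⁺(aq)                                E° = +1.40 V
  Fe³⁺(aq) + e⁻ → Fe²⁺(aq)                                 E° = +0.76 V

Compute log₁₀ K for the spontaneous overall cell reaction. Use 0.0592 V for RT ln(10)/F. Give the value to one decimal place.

21.6

Cathode: Au³⁺/Au⁺; anode: Fe³⁺/Fe²⁺. E°cell = +0.64 V, n = 2.
log K = nE°cell / 0.0592 = (2)(+0.64) / 0.0592 = 21.6.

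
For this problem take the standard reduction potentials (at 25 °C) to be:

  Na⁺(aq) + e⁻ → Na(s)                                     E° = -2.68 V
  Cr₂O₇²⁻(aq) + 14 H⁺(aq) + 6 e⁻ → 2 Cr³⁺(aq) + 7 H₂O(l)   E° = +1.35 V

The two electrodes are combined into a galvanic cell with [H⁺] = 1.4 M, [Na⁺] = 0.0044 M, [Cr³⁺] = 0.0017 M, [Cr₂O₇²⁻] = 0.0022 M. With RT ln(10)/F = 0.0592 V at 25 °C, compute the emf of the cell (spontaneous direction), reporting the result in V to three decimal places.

+4.218 V

Cr₂O₇²⁻/Cr³⁺ is the cathode (higher E°), Na⁺/Na the anode: E°cell = +1.35 − (-2.68) = +4.03 V, n = 6.
Overall: Cr₂O₇²⁻(aq) + 14 H⁺(aq) + 6 Na(s) → 2 Cr³⁺(aq) + 7 H₂O(l) + 6 Na⁺(aq)
Q = [Cr³⁺]^2·[Na⁺]^6 / ([Cr₂O₇²⁻]·[H⁺]^14); log Q = -19.067.
E = E° − (0.0592/n) log Q = +4.03 − (0.0592/6)(-19.067) = +4.218 V.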